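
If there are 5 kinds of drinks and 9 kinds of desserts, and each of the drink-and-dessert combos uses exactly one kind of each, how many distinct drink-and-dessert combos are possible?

By the multiplication principle: 5 x 9.

Final answer: 45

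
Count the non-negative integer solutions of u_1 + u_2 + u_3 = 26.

Stars and bars with 26 stars and 2 bars:
C(26+3-1, 3-1) = C(28,2).

Final answer: C(28,2) = 378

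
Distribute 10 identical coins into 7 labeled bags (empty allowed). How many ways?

Stars and bars: C(n+k-1, k-1) = C(16,6).

Final answer: C(16,6) = 8008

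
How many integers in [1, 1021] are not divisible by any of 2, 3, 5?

|div by 2|=510, |div by 3|=340, |div by 5|=204.
|div by 2&3|=170, |div by 2&5|=102, |div by 3&5|=68, |div by all|=34.
By inclusion-exclusion, divisible by at least one: 510+340+204-170-102-68+34 = 748.
Not divisible by any: 1021 - 748.

Final answer: 273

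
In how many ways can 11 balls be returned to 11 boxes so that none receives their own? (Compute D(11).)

D(n) = (n-1)(D(n-1) + D(n-2)), D(0)=1, D(1)=0.
D(2) = 1 x (0 + 1) = 1
D(3) = 2 x (1 + 0) = 2
D(4) = 3 x (2 + 1) = 9
D(5) = 4 x (9 + 2) = 44
D(6) = 5 x (44 + 9) = 265
D(7) = 6 x (265 + 44) = 1854
D(8) = 7 x (1854 + 265) = 14833
D(9) = 8 x (14833 + 1854) = 133496
D(10) = 9 x (133496 + 14833) = 1334961
D(11) = 10 x (D(10) + D(9)) = 10 x (1334961 + 133496)

Final answer: D(11) = 14684570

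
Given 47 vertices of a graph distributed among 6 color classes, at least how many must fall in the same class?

By pigeonhole with 47 objects and 6 categories: ceiling(47/6).

Final answer: 8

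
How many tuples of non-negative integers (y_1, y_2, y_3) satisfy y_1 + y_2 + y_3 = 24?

Stars and bars with 24 stars and 2 bars:
C(24+3-1, 3-1) = C(26,2).

Final answer: C(26,2) = 325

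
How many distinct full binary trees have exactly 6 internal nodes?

This is counted by the nth Catalan number C_n. Here n = 6.
C_n = C(2n,n) - C(2n,n+1), so C_{6} = C(12,6) - C(12,7) = 924 - 792.

Final answer: C_{6} = 132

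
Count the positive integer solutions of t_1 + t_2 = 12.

Substitute t'_i = t_i - 1 (so t'_i >= 0). Then sum t'_i = 12 - 2 = 10.
Stars and bars: C(10+2-1, 2-1) = C(11,1).

Final answer: C(11,1) = 11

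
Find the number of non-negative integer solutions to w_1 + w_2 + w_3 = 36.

Stars and bars with 36 stars and 2 bars:
C(36+3-1, 3-1) = C(38,2).

Final answer: C(38,2) = 703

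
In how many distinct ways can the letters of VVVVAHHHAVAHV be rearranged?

Letters (A:3, H:4, V:6). Total letters: 13.
Permutations = 13!/(6! x 4! x 3!).

Final answer: 60060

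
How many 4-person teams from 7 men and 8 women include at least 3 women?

Sum over valid woman counts:
C(8,3)C(7,1) = 392
C(8,4)C(7,0) = 70
Total: 392 + 70.

Final answer: 462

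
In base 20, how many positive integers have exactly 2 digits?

Leading digit: 19 options (nonzero). Other 1 digit(s): 20 options each.
Total: 19 x 20^1.

Final answer: 380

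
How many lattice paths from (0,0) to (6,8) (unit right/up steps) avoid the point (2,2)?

Total paths to (6,8): C(14,8) = 3003.
Paths through (2,2): C(4,2) x C(10,6) = 1260.
Avoiding (2,2): 3003 - 1260.

Final answer: 1743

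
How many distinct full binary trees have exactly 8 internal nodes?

This is counted by the nth Catalan number C_n. Here n = 8.
C_n = C(2n,n)/(n+1), so C_{8} = C(16,8)/9 = 12870/9.

Final answer: C_{8} = 1430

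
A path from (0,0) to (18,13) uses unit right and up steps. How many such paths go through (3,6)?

Paths (0,0)->(3,6): C(9,6) = 84.
Paths (3,6)->(18,13): C(22,7) = 170544.
By multiplication principle: 84 x 170544.

Final answer: 14325696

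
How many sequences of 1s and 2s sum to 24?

Let f(n) be the number of climbs. Removing the last move (1 or 2 steps) gives f(n) = f(n-1) + f(n-2); base cases f(1)=1, f(2)=2.
Iterating the recurrence: f(1)=1, f(2)=2, f(3)=3, f(4)=5, f(5)=8, f(6)=13, f(7)=21, f(8)=34, f(9)=55, f(10)=89, f(11)=144, f(12)=233, f(13)=377, f(14)=610, f(15)=987, f(16)=1597, f(17)=2584, f(18)=4181, f(19)=6765, f(20)=10946, f(21)=17711, f(22)=28657, f(23)=46368, f(24)=75025.

Final answer: 75025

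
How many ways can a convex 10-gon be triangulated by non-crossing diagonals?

This is counted by the nth Catalan number C_n. Here n = 10 - 2 = 8.
C_n = C(2n,n) - C(2n,n+1), so C_{8} = C(16,8) - C(16,9) = 12870 - 11440.

Final answer: C_{8} = 1430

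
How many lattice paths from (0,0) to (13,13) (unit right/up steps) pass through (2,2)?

Paths (0,0)->(2,2): C(4,2) = 6.
Paths (2,2)->(13,13): C(22,11) = 705432.
By multiplication principle: 6 x 705432.

Final answer: 4232592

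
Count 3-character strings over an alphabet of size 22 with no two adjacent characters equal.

Let g(n) count such strings. g(1) = 22, and each valid string of length n-1 extends in 21 ways (any symbol but the last), so g(n) = 21 g(n-1).
Total: g(3) = 22 x 21^2.

Final answer: 22 x 21^{2} = 9702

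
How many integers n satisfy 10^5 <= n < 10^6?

First digit: 9 choices (1-9). Each of the remaining 5 digits: 10 choices.
Total: 9 x 10^5.

Final answer: 900000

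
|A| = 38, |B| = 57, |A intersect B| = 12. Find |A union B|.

|A union B| = |A| + |B| - |A intersect B| = 38 + 57 - 12.

Final answer: 83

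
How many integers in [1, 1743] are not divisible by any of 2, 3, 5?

|div by 2|=871, |div by 3|=581, |div by 5|=348.
|div by 2&3|=290, |div by 2&5|=174, |div by 3&5|=116, |div by all|=58.
By inclusion-exclusion, divisible by at least one: 871+581+348-290-174-116+58 = 1278.
Not divisible by any: 1743 - 1278.

Final answer: 465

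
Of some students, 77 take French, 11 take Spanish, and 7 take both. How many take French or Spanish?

|A union B| = |A| + |B| - |A intersect B| = 77 + 11 - 7.

Final answer: 81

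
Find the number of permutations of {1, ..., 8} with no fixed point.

Derangements satisfy D(n) = (n-1)(D(n-1) + D(n-2)), starting from D(0)=1, D(1)=0.
Building up: D(2)=1, D(3)=2, D(4)=9, D(5)=44, D(6)=265, D(7)=1854.
D(8) = 7 x (D(7) + D(6)) = 7 x (1854 + 265).

Final answer: D(8) = 14833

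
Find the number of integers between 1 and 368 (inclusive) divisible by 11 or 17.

Multiples of 11: 33. Multiples of 17: 21. Of both (lcm=187): 1.
By inclusion-exclusion: 33 + 21 - 1.

Final answer: 53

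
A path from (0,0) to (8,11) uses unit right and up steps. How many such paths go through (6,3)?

Paths (0,0)->(6,3): C(9,3) = 84.
Paths (6,3)->(8,11): C(10,8) = 45.
By multiplication principle: 84 x 45.

Final answer: 3780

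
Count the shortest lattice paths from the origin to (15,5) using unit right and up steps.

Each path has 15 right steps and 5 up steps in some order (20 steps total).
Choose which 5 of the 20 steps are up: C(20,5).

Final answer: C(20,5) = 15504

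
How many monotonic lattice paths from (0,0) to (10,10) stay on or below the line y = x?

Total monotonic paths to (10,10): C(20,10) = 184756.
By the reflection principle, paths that go above the diagonal number C(20,11) = 167960.
Valid Dyck paths: 184756 - 167960.
(Equivalently, C_{10} = C(20,10)/11 = 184756/11.)

Final answer: C_{10} = 16796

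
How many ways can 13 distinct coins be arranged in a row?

The number of ways to arrange 13 distinct objects is 13!.

Final answer: 13! = 6227020800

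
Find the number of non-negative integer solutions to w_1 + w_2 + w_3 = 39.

Stars and bars with 39 stars and 2 bars:
C(39+3-1, 3-1) = C(41,2).

Final answer: C(41,2) = 820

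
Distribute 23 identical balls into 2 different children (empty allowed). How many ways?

Stars and bars: C(n+k-1, k-1) = C(24,1).

Final answer: C(24,1) = 24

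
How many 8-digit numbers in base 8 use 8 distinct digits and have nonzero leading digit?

The leading digit has 7 choices (anything but zero); the next has 7 (anything but the first), then 6, and so on, one fewer each time.
Total: 7 x 7 x 6 x 5 x 4 x 3 x 2 x 1.

Final answer: 35280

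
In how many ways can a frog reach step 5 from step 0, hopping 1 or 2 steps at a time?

Let f(n) count the ways. The last step is size 1 or 2, so f(n) = f(n-1) + f(n-2) with f(1)=1, f(2)=2.
Computing successive values: f(1)=1, f(2)=2, f(3)=3, f(4)=5, f(5)=8.

Final answer: 8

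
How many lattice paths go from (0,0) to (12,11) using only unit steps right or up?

Each path has 12 right steps and 11 up steps in some order (23 steps total).
Choose which 11 of the 23 steps are up: C(23,11).

Final answer: C(23,11) = 1352078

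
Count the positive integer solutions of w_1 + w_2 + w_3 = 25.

Substitute w'_i = w_i - 1 (so w'_i >= 0). Then sum w'_i = 25 - 3 = 22.
Stars and bars: C(22+3-1, 3-1) = C(24,2).

Final answer: C(24,2) = 276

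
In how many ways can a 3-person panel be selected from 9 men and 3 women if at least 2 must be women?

Sum over valid woman counts:
C(3,2)C(9,1) = 27
C(3,3)C(9,0) = 1
Total: 27 + 1.

Final answer: 28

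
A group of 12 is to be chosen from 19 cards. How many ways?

C(19,12) = 19!/(12! x 7!).

Final answer: \binom{19}{12} = 50388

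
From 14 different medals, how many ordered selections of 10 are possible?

P(14,10) = 14!/(14-10)! = 14!/4!.

Final answer: P(14,10) = 3632428800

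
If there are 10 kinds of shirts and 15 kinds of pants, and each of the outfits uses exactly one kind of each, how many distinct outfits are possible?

By the multiplication principle: 10 x 15.

Final answer: 150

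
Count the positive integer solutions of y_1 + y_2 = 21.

Substitute y'_i = y_i - 1 (so y'_i >= 0). Then sum y'_i = 21 - 2 = 19.
Stars and bars: C(19+2-1, 2-1) = C(20,1).

Final answer: C(20,1) = 20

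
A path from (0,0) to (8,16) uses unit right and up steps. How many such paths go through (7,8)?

Paths (0,0)->(7,8): C(15,8) = 6435.
Paths (7,8)->(8,16): C(9,8) = 9.
By multiplication principle: 6435 x 9.

Final answer: 57915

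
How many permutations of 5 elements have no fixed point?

Use the recurrence D(n) = (n-1)(D(n-1) + D(n-2)) with D(0)=1, D(1)=0.
D(2) = 1 x (0 + 1) = 1
D(3) = 2 x (1 + 0) = 2
D(4) = 3 x (2 + 1) = 9
D(5) = 4 x (D(4) + D(3)) = 4 x (9 + 2)

Final answer: D(5) = 44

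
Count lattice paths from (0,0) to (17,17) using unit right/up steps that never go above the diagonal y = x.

Total monotonic paths to (17,17): C(34,17) = 2333606220.
Paths that cross above y=x (reflection bijection): C(34,18) = 2203961430.
Valid Dyck paths: 2333606220 - 2203961430.
(Check: C(34,17) - C(34,18) = C(34,17)/18, the Catalan number C_{17}.)

Final answer: C_{17} = 129644790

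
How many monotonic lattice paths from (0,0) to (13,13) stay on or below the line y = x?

Total monotonic paths to (13,13): C(26,13) = 10400600.
A path is bad iff it touches y = x + 1; reflecting its initial segment maps bad paths bijectively onto all paths to (12,14), of which there are C(26,14) = 9657700.
Valid Dyck paths: 10400600 - 9657700.
(Check: C(26,13) - C(26,14) = C(26,13)/14, the Catalan number C_{13}.)

Final answer: C_{13} = 742900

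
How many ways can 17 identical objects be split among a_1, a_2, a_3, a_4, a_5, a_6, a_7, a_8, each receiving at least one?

Substitute a'_i = a_i - 1 (so a'_i >= 0). Then sum a'_i = 17 - 8 = 9.
Stars and bars: C(9+8-1, 8-1) = C(16,7).

Final answer: C(16,7) = 11440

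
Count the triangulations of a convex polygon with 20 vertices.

This is counted by the nth Catalan number C_n. Here n = 20 - 2 = 18.
C_n = C(2n,n)/(n+1), so C_{18} = C(36,18)/19 = 9075135300/19.

Final answer: C_{18} = 477638700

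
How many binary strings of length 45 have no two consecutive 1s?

A valid string ends in 0 (append to any length-(n-1) valid string) or in 01 (append to any length-(n-2) valid string), so a(n) = a(n-1) + a(n-2) with a(1)=2, a(2)=3.
Iterating the recurrence: a(1)=2, a(2)=3, a(3)=5, a(4)=8, a(5)=13, a(6)=21, a(7)=34, a(8)=55, a(9)=89, a(10)=144, a(11)=233, a(12)=377, a(13)=610, a(14)=987, a(15)=1597, a(16)=2584, a(17)=4181, a(18)=6765, a(19)=10946, a(20)=17711, a(21)=28657, a(22)=46368, a(23)=75025, a(24)=121393, a(25)=196418, a(26)=317811, a(27)=514229, a(28)=832040, a(29)=1346269, a(30)=2178309, a(31)=3524578, a(32)=5702887, a(33)=9227465, a(34)=14930352, a(35)=24157817, a(36)=39088169, a(37)=63245986, a(38)=102334155, a(39)=165580141, a(40)=267914296, a(41)=433494437, a(42)=701408733, a(43)=1134903170, a(44)=1836311903, a(45)=2971215073.

Final answer: 2971215073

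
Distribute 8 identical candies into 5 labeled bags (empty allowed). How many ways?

Stars and bars: C(n+k-1, k-1) = C(12,4).

Final answer: C(12,4) = 495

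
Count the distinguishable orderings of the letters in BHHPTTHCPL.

Letters (B:1, C:1, H:3, L:1, P:2, T:2). Total letters: 10.
Permutations = 10!/(3! x 2! x 2!).

Final answer: 151200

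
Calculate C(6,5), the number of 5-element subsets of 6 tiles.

C(6,5) = 6!/(5! x (6-5)!).

Final answer: C(6,5) = 6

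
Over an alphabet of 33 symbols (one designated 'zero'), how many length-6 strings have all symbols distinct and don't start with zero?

The leading digit has 32 choices (anything but zero); the next has 32 (anything but the first), then 31, and so on, one fewer each time.
Total: 32 x 32 x 31 x 30 x 29 x 28.

Final answer: 773283840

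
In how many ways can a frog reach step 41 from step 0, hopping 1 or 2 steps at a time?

Let f(n) count the ways. The last step is size 1 or 2, so f(n) = f(n-1) + f(n-2) with f(1)=1, f(2)=2.
Building up term by term: f(1)=1, f(2)=2, f(3)=3, f(4)=5, f(5)=8, f(6)=13, f(7)=21, f(8)=34, f(9)=55, f(10)=89, f(11)=144, f(12)=233, f(13)=377, f(14)=610, f(15)=987, f(16)=1597, f(17)=2584, f(18)=4181, f(19)=6765, f(20)=10946, f(21)=17711, f(22)=28657, f(23)=46368, f(24)=75025, f(25)=121393, f(26)=196418, f(27)=317811, f(28)=514229, f(29)=832040, f(30)=1346269, f(31)=2178309, f(32)=3524578, f(33)=5702887, f(34)=9227465, f(35)=14930352, f(36)=24157817, f(37)=39088169, f(38)=63245986, f(39)=102334155, f(40)=165580141, f(41)=267914296.

Final answer: 267914296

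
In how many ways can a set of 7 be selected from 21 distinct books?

C(21,7) = 21!/(7! x (21-7)!).

Final answer: C(21,7) = 116280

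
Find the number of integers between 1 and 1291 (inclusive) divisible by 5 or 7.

Multiples of 5: 258. Multiples of 7: 184. Of both (lcm=35): 36.
By inclusion-exclusion: 258 + 184 - 36.

Final answer: 406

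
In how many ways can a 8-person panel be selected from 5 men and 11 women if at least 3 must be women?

Sum over valid woman counts:
C(11,3)C(5,5) = 165
C(11,4)C(5,4) = 1650
C(11,5)C(5,3) = 4620
C(11,6)C(5,2) = 4620
C(11,7)C(5,1) = 1650
C(11,8)C(5,0) = 165
Total: 165 + 1650 + 4620 + 4620 + 1650 + 165.

Final answer: 12870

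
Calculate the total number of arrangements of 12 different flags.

The number of ways to arrange 12 distinct objects is 12!.

Final answer: 12! = 479001600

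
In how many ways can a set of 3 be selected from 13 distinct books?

C(13,3) = 13!/(3! x 10!).

Final answer: \binom{13}{3} = 286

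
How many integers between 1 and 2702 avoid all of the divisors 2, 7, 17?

|div by 2|=1351, |div by 7|=386, |div by 17|=158.
|div by 2&7|=193, |div by 2&17|=79, |div by 7&17|=22, |div by all|=11.
By inclusion-exclusion, divisible by at least one: 1351+386+158-193-79-22+11 = 1612.
Not divisible by any: 2702 - 1612.

Final answer: 1090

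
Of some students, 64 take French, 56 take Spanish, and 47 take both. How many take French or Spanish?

|A union B| = |A| + |B| - |A intersect B| = 64 + 56 - 47.

Final answer: 73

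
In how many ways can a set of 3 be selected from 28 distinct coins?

C(28,3) = 28!/(3! x 25!).

Final answer: \binom{28}{3} = 3276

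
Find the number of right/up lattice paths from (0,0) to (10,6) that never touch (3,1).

Total paths to (10,6): C(16,6) = 8008.
Paths through (3,1): C(4,1) x C(12,5) = 3168.
Avoiding (3,1): 8008 - 3168.

Final answer: 4840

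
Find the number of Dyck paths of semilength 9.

Total monotonic paths to (9,9): C(18,9) = 48620.
Paths that cross above y=x (reflection bijection): C(18,10) = 43758.
Valid Dyck paths: 48620 - 43758.
(These counts are the Catalan numbers.)

Final answer: C_{9} = 4862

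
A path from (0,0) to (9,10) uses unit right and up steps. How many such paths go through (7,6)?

Paths (0,0)->(7,6): C(13,6) = 1716.
Paths (7,6)->(9,10): C(6,4) = 15.
By multiplication principle: 1716 x 15.

Final answer: 25740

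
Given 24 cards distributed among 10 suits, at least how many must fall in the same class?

By pigeonhole with 24 objects and 10 categories: ceiling(24/10).

Final answer: 3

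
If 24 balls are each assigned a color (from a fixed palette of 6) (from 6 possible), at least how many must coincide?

There are 6 possible values for color (from a fixed palette of 6). With 24 balls and 6 categories, by pigeonhole: ceiling(24/6).

Final answer: 4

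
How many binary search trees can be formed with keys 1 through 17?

The structures are counted by the Catalan number C_n. Here n = 17.
Using C_0 = 1 and C_(k+1) = C_k x 2(2k+1)/(k+2), build up term by term: C_1=1, C_2=2, C_3=5, C_4=14, C_5=42, C_6=132, C_7=429, C_8=1430, C_9=4862, C_10=16796, C_11=58786, C_12=208012, C_13=742900, C_14=2674440, C_15=9694845, C_16=35357670, C_17=129644790.

Final answer: C_{17} = 129644790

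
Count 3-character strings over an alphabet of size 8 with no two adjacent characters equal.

Let g(n) count such strings. g(1) = 8, and each valid string of length n-1 extends in 7 ways (any symbol but the last), so g(n) = 7 g(n-1).
Total: g(3) = 8 x 7^2.

Final answer: 8 x 7^{2} = 392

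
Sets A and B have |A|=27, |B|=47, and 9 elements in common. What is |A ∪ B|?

|A union B| = |A| + |B| - |A intersect B| = 27 + 47 - 9.

Final answer: 65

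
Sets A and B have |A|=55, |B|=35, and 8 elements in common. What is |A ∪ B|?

|A union B| = |A| + |B| - |A intersect B| = 55 + 35 - 8.

Final answer: 82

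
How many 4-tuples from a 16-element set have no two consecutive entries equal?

Let g(n) count such strings. g(1) = 16, and each valid string of length n-1 extends in 15 ways (any symbol but the last), so g(n) = 15 g(n-1).
Total: g(4) = 16 x 15^3.

Final answer: 16 x 15^{3} = 54000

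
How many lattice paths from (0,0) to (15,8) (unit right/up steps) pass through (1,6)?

Paths (0,0)->(1,6): C(7,6) = 7.
Paths (1,6)->(15,8): C(16,2) = 120.
By multiplication principle: 7 x 120.

Final answer: 840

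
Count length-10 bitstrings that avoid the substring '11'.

Let a(n) count valid strings. If the last bit is 0 the prefix is any valid string of length n-1; if it is 1 the string must end in 01 with a valid prefix of length n-2. So a(n) = a(n-1) + a(n-2), a(1)=2, a(2)=3.
Iterating the recurrence: a(1)=2, a(2)=3, a(3)=5, a(4)=8, a(5)=13, a(6)=21, a(7)=34, a(8)=55, a(9)=89, a(10)=144.

Final answer: 144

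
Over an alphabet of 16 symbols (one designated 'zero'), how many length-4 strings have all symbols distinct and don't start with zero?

The leading digit has 15 choices (anything but zero); the next has 15 (anything but the first), then 14, and so on, one fewer each time.
Total: 15 x 15 x 14 x 13.

Final answer: 40950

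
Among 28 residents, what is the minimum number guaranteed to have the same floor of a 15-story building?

There are 15 possible values for floor of a 15-story building. With 28 residents and 15 categories, by pigeonhole: ceiling(28/15).

Final answer: 2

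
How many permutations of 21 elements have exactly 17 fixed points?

Choose which 17 elements are fixed: C(21,17) = 5985.
Derange the remaining 4 using D(j) = (j-1)(D(j-1) + D(j-2)), D(0)=1, D(1)=0: D(2)=1, D(3)=2, D(4)=9.
Total: 5985 x 9.

Final answer: C(21,17) D(4) = 53865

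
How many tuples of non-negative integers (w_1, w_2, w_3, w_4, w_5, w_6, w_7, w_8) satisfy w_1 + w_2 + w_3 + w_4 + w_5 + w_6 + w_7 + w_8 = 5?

Stars and bars with 5 stars and 7 bars:
C(5+8-1, 8-1) = C(12,7).

Final answer: C(12,7) = 792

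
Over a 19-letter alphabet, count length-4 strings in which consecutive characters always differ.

Let g(n) count such strings. g(1) = 19, and each valid string of length n-1 extends in 18 ways (any symbol but the last), so g(n) = 18 g(n-1).
Total: g(4) = 19 x 18^3.

Final answer: 19 x 18^{3} = 110808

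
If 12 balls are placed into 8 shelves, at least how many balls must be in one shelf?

By the pigeonhole principle: ceiling(12/8).

Final answer: 2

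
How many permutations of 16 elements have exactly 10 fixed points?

Choose which 10 elements are fixed: C(16,10) = 8008.
Derange the remaining 6 using D(j) = (j-1)(D(j-1) + D(j-2)), D(0)=1, D(1)=0: D(2)=1, D(3)=2, D(4)=9, D(5)=44, D(6)=265.
Total: 8008 x 265.

Final answer: C(16,10) D(6) = 2122120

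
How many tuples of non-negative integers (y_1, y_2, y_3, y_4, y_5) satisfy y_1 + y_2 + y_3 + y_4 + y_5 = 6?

Stars and bars with 6 stars and 4 bars:
C(6+5-1, 5-1) = C(10,4).

Final answer: C(10,4) = 210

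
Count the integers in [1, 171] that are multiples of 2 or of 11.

Multiples of 2: 85. Multiples of 11: 15. Of both (lcm=22): 7.
By inclusion-exclusion: 85 + 15 - 7.

Final answer: 93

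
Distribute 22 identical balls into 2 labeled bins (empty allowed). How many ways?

Stars and bars: C(n+k-1, k-1) = C(23,1).

Final answer: C(23,1) = 23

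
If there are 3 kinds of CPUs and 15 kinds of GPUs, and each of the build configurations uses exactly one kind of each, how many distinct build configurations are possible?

By the multiplication principle: 3 x 15.

Final answer: 45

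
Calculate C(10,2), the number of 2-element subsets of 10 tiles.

C(10,2) = 10!/(2! x (10-2)!).

Final answer: C(10,2) = 45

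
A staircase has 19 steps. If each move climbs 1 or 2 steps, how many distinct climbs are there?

Let f(n) be the number of climbs. Removing the last move (1 or 2 steps) gives f(n) = f(n-1) + f(n-2); base cases f(1)=1, f(2)=2.
Building up term by term: f(1)=1, f(2)=2, f(3)=3, f(4)=5, f(5)=8, f(6)=13, f(7)=21, f(8)=34, f(9)=55, f(10)=89, f(11)=144, f(12)=233, f(13)=377, f(14)=610, f(15)=987, f(16)=1597, f(17)=2584, f(18)=4181, f(19)=6765.

Final answer: 6765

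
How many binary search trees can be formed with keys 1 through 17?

The structures are counted by the Catalan number C_n. Here n = 17.
C_n = (2n)!/(n!(n+1)!), so C_{17} = 34!/(17! x 18!) = C(34,17)/18 = 2333606220/18.

Final answer: C_{17} = 129644790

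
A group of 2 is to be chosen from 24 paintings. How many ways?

C(24,2) = 24!/(2! x (24-2)!).

Final answer: C(24,2) = 276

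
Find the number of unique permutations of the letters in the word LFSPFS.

Letters (F:2, L:1, P:1, S:2). Total letters: 6.
Permutations = 6!/(2! x 2!).

Final answer: 180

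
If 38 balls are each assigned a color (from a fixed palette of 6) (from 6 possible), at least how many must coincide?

There are 6 possible values for color (from a fixed palette of 6). With 38 balls and 6 categories, by pigeonhole: ceiling(38/6).

Final answer: 7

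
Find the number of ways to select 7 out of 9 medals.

C(9,7) = 9!/(7! x (9-7)!).

Final answer: C(9,7) = 36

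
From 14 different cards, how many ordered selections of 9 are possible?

P(14,9) = 14!/(14-9)! = 14!/5!.

Final answer: P(14,9) = 726485760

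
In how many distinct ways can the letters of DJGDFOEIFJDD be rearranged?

Letters (D:4, E:1, F:2, G:1, I:1, J:2, O:1). Total letters: 12.
Permutations = 12!/(4! x 2! x 2!).

Final answer: 4989600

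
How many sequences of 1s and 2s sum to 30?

Condition on the final move: it is a 1-step (f(n-1) ways to get there) or a 2-step (f(n-2) ways), so f(n) = f(n-1) + f(n-2), with f(1)=1, f(2)=2.
Iterating the recurrence: f(1)=1, f(2)=2, f(3)=3, f(4)=5, f(5)=8, f(6)=13, f(7)=21, f(8)=34, f(9)=55, f(10)=89, f(11)=144, f(12)=233, f(13)=377, f(14)=610, f(15)=987, f(16)=1597, f(17)=2584, f(18)=4181, f(19)=6765, f(20)=10946, f(21)=17711, f(22)=28657, f(23)=46368, f(24)=75025, f(25)=121393, f(26)=196418, f(27)=317811, f(28)=514229, f(29)=832040, f(30)=1346269.

Final answer: 1346269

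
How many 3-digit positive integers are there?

These are the integers in [10^2, 10^3), so the count is 10^3 - 10^2 = 9 x 10^2.

Final answer: 900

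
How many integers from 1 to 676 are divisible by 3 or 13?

Multiples of 3: 225. Multiples of 13: 52. Of both (lcm=39): 17.
By inclusion-exclusion: 225 + 52 - 17.

Final answer: 260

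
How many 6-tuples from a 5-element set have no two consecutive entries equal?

Let g(n) count such strings. g(1) = 5, and each valid string of length n-1 extends in 4 ways (any symbol but the last), so g(n) = 4 g(n-1).
Total: g(6) = 5 x 4^5.

Final answer: 5 x 4^{5} = 5120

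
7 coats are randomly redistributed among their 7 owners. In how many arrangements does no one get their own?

D(n) = (n-1)(D(n-1) + D(n-2)), D(0)=1, D(1)=0.
D(2) = 1 x (0 + 1) = 1
D(3) = 2 x (1 + 0) = 2
D(4) = 3 x (2 + 1) = 9
D(5) = 4 x (9 + 2) = 44
D(6) = 5 x (44 + 9) = 265
D(7) = 6 x (D(6) + D(5)) = 6 x (265 + 44)

Final answer: D(7) = 1854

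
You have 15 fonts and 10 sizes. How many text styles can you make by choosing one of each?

By the multiplication principle: 15 x 10.

Final answer: 150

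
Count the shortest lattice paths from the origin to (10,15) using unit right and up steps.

Each path has 10 right steps and 15 up steps in some order (25 steps total).
Choose which 15 of the 25 steps are up: C(25,15).

Final answer: C(25,15) = 3268760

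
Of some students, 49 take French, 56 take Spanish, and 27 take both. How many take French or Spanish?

|A union B| = |A| + |B| - |A intersect B| = 49 + 56 - 27.

Final answer: 78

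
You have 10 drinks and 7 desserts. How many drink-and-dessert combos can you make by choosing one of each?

By the multiplication principle: 10 x 7.

Final answer: 70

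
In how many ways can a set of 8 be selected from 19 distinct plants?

C(19,8) = 19!/(8! x 11!).

Final answer: \binom{19}{8} = 75582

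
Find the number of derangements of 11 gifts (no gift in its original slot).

D(n) = (n-1)(D(n-1) + D(n-2)), D(0)=1, D(1)=0.
D(2) = 1 x (0 + 1) = 1
D(3) = 2 x (1 + 0) = 2
D(4) = 3 x (2 + 1) = 9
D(5) = 4 x (9 + 2) = 44
D(6) = 5 x (44 + 9) = 265
D(7) = 6 x (265 + 44) = 1854
D(8) = 7 x (1854 + 265) = 14833
D(9) = 8 x (14833 + 1854) = 133496
D(10) = 9 x (133496 + 14833) = 1334961
D(11) = 10 x (D(10) + D(9)) = 10 x (1334961 + 133496)

Final answer: D(11) = 14684570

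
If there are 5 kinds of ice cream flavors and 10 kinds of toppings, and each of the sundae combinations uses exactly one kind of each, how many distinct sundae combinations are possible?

By the multiplication principle: 5 x 10.

Final answer: 50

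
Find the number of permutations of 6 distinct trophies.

The number of ways to arrange 6 distinct objects is 6!.

Final answer: 6! = 720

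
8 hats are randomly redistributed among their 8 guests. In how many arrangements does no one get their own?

Derangements satisfy D(n) = (n-1)(D(n-1) + D(n-2)), starting from D(0)=1, D(1)=0.
D(2) = 1 x (0 + 1) = 1
D(3) = 2 x (1 + 0) = 2
D(4) = 3 x (2 + 1) = 9
D(5) = 4 x (9 + 2) = 44
D(6) = 5 x (44 + 9) = 265
D(7) = 6 x (265 + 44) = 1854
D(8) = 7 x (D(7) + D(6)) = 7 x (1854 + 265)

Final answer: D(8) = 14833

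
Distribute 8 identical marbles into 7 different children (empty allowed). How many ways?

Stars and bars: C(n+k-1, k-1) = C(14,6).

Final answer: C(14,6) = 3003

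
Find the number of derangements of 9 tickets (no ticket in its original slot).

Derangements satisfy D(n) = (n-1)(D(n-1) + D(n-2)), starting from D(0)=1, D(1)=0.
D(2) = 1 x (0 + 1) = 1
D(3) = 2 x (1 + 0) = 2
D(4) = 3 x (2 + 1) = 9
D(5) = 4 x (9 + 2) = 44
D(6) = 5 x (44 + 9) = 265
D(7) = 6 x (265 + 44) = 1854
D(8) = 7 x (1854 + 265) = 14833
D(9) = 8 x (D(8) + D(7)) = 8 x (14833 + 1854)

Final answer: D(9) = 133496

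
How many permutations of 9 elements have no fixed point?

D(n) = (n-1)(D(n-1) + D(n-2)), D(0)=1, D(1)=0.
Building up: D(2)=1, D(3)=2, D(4)=9, D(5)=44, D(6)=265, D(7)=1854, D(8)=14833.
D(9) = 8 x (D(8) + D(7)) = 8 x (14833 + 1854).

Final answer: D(9) = 133496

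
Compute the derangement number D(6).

Use the recurrence D(n) = (n-1)(D(n-1) + D(n-2)) with D(0)=1, D(1)=0.
Building up: D(2)=1, D(3)=2, D(4)=9, D(5)=44.
D(6) = 5 x (D(5) + D(4)) = 5 x (44 + 9).

Final answer: D(6) = 265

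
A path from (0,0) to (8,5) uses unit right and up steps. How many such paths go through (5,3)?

Paths (0,0)->(5,3): C(8,3) = 56.
Paths (5,3)->(8,5): C(5,2) = 10.
By multiplication principle: 56 x 10.

Final answer: 560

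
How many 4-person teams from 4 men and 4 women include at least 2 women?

Sum over valid woman counts:
C(4,2)C(4,2) = 36
C(4,3)C(4,1) = 16
C(4,4)C(4,0) = 1
Total: 36 + 16 + 1.

Final answer: 53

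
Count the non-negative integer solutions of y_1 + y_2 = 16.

Stars and bars with 16 stars and 1 bars:
C(16+2-1, 2-1) = C(17,1).

Final answer: C(17,1) = 17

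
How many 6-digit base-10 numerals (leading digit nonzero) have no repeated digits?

The leading digit has 9 choices (anything but zero); the next has 9 (anything but the first), then 8, and so on, one fewer each time.
Total: 9 x 9 x 8 x 7 x 6 x 5.

Final answer: 136080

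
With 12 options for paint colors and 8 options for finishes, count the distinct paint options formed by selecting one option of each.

By the multiplication principle: 12 x 8.

Final answer: 96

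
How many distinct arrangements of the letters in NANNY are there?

Letters (A:1, N:3, Y:1). Total letters: 5.
Permutations = 5!/(3!).

Final answer: 20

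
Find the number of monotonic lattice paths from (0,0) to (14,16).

Each path has 14 right steps and 16 up steps in some order (30 steps total).
Choose which 16 of the 30 steps are up: C(30,16).

Final answer: C(30,16) = 145422675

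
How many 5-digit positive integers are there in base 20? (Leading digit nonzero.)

In base 20, the leading digit has 19 choices (1..19); each of the remaining 4 digits has 20 choices.
Total: 19 x 20^4.

Final answer: 3040000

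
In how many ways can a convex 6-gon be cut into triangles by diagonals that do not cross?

This is a standard Catalan-number count: the answer is C_n. Here n = 6 - 2 = 4.
C_n = C(2n,n) - C(2n,n+1), so C_{4} = C(8,4) - C(8,5) = 70 - 56.

Final answer: C_{4} = 14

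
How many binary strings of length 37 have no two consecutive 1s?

A valid string ends in 0 (append to any length-(n-1) valid string) or in 01 (append to any length-(n-2) valid string), so a(n) = a(n-1) + a(n-2) with a(1)=2, a(2)=3.
Iterating the recurrence: a(1)=2, a(2)=3, a(3)=5, a(4)=8, a(5)=13, a(6)=21, a(7)=34, a(8)=55, a(9)=89, a(10)=144, a(11)=233, a(12)=377, a(13)=610, a(14)=987, a(15)=1597, a(16)=2584, a(17)=4181, a(18)=6765, a(19)=10946, a(20)=17711, a(21)=28657, a(22)=46368, a(23)=75025, a(24)=121393, a(25)=196418, a(26)=317811, a(27)=514229, a(28)=832040, a(29)=1346269, a(30)=2178309, a(31)=3524578, a(32)=5702887, a(33)=9227465, a(34)=14930352, a(35)=24157817, a(36)=39088169, a(37)=63245986.

Final answer: 63245986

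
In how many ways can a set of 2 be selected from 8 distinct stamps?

C(8,2) = 8!/(2! x (8-2)!).

Final answer: C(8,2) = 28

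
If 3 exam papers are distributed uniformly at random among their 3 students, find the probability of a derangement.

D(n) = (n-1)(D(n-1) + D(n-2)), D(0)=1, D(1)=0.
Building up: D(2)=1, D(3)=2.
Total arrangements: 3! = 6.
Probability = D(3)/3! = 1/3.

Final answer: D(3)/3! = 2/6 = 0.333333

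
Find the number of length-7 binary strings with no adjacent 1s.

Classify by the final bit: ...0 gives a(n-1) strings, ...01 gives a(n-2) strings. Thus a(n) = a(n-1) + a(n-2) with a(1)=2, a(2)=3.
Building up term by term: a(1)=2, a(2)=3, a(3)=5, a(4)=8, a(5)=13, a(6)=21, a(7)=34.

Final answer: 34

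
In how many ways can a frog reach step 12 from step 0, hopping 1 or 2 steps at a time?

Let f(n) count the ways. The last step is size 1 or 2, so f(n) = f(n-1) + f(n-2) with f(1)=1, f(2)=2.
Computing successive values: f(1)=1, f(2)=2, f(3)=3, f(4)=5, f(5)=8, f(6)=13, f(7)=21, f(8)=34, f(9)=55, f(10)=89, f(11)=144, f(12)=233.

Final answer: 233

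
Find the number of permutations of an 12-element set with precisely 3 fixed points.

Choose which 3 elements are fixed: C(12,3) = 220.
Derange the remaining 9 using D(j) = (j-1)(D(j-1) + D(j-2)), D(0)=1, D(1)=0: D(2)=1, D(3)=2, D(4)=9, D(5)=44, D(6)=265, D(7)=1854, D(8)=14833, D(9)=133496.
Total: 220 x 133496.

Final answer: C(12,3) D(9) = 29369120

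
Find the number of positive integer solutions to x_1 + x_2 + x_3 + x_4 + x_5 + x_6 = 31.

Substitute x'_i = x_i - 1 (so x'_i >= 0). Then sum x'_i = 31 - 6 = 25.
Stars and bars: C(25+6-1, 6-1) = C(30,5).

Final answer: C(30,5) = 142506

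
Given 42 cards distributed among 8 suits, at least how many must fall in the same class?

By pigeonhole with 42 objects and 8 categories: ceiling(42/8).

Final answer: 6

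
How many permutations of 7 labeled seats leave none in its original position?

Use the recurrence D(n) = (n-1)(D(n-1) + D(n-2)) with D(0)=1, D(1)=0.
D(2) = 1 x (0 + 1) = 1
D(3) = 2 x (1 + 0) = 2
D(4) = 3 x (2 + 1) = 9
D(5) = 4 x (9 + 2) = 44
D(6) = 5 x (44 + 9) = 265
D(7) = 6 x (D(6) + D(5)) = 6 x (265 + 44)

Final answer: D(7) = 1854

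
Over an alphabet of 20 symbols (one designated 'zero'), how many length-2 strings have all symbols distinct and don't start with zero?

The leading digit has 19 choices (anything but zero); the next has 19 (anything but the first), then 18, and so on, one fewer each time.
Total: 19 x 19.

Final answer: 361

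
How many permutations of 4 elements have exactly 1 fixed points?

Choose which 1 elements are fixed: C(4,1) = 4.
Derange the remaining 3 using D(j) = (j-1)(D(j-1) + D(j-2)), D(0)=1, D(1)=0: D(2)=1, D(3)=2.
Total: 4 x 2.

Final answer: C(4,1) D(3) = 8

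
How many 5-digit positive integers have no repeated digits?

First digit: 9 (not 0). Second: 9 (not first). Third: 8, etc.
Total: 9 x 9 x 8 x 7 x 6.

Final answer: 27216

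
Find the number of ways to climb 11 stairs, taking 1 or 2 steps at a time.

Let f(n) be the number of climbs. Removing the last move (1 or 2 steps) gives f(n) = f(n-1) + f(n-2); base cases f(1)=1, f(2)=2.
Building up term by term: f(1)=1, f(2)=2, f(3)=3, f(4)=5, f(5)=8, f(6)=13, f(7)=21, f(8)=34, f(9)=55, f(10)=89, f(11)=144.

Final answer: 144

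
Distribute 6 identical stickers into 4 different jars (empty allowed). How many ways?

Stars and bars: C(n+k-1, k-1) = C(9,3).

Final answer: C(9,3) = 84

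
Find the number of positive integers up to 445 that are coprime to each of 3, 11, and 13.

|div by 3|=148, |div by 11|=40, |div by 13|=34.
|div by 3&11|=13, |div by 3&13|=11, |div by 11&13|=3, |div by all|=1.
By inclusion-exclusion, divisible by at least one: 148+40+34-13-11-3+1 = 196.
Not divisible by any: 445 - 196.

Final answer: 249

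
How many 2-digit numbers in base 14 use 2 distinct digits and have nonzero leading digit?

First digit: 13 (nonzero). Second: 13 (not first). Third: 12, etc.
Total: 13 x 13.

Final answer: 169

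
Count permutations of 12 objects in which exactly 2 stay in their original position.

Choose which 2 elements are fixed: C(12,2) = 66.
Derange the remaining 10 using D(j) = (j-1)(D(j-1) + D(j-2)), D(0)=1, D(1)=0: D(2)=1, D(3)=2, D(4)=9, D(5)=44, D(6)=265, D(7)=1854, D(8)=14833, D(9)=133496, D(10)=1334961.
Total: 66 x 1334961.

Final answer: C(12,2) D(10) = 88107426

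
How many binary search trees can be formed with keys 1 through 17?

This is a standard Catalan-number count: the answer is C_n. Here n = 17.
C_n = C(2n,n) - C(2n,n+1), so C_{17} = C(34,17) - C(34,18) = 2333606220 - 2203961430.

Final answer: C_{17} = 129644790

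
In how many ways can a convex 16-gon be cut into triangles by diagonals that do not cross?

The structures are counted by the Catalan number C_n. Here n = 16 - 2 = 14.
Using C_0 = 1 and C_(k+1) = C_k x 2(2k+1)/(k+2), build up term by term: C_1=1, C_2=2, C_3=5, C_4=14, C_5=42, C_6=132, C_7=429, C_8=1430, C_9=4862, C_10=16796, C_11=58786, C_12=208012, C_13=742900, C_14=2674440.

Final answer: C_{14} = 2674440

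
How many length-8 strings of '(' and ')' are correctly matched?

This is counted by the nth Catalan number C_n. Here n = 4 (pairs).
C_n = (2n)!/(n!(n+1)!), so C_{4} = 8!/(4! x 5!) = C(8,4)/5 = 70/5.

Final answer: C_{4} = 14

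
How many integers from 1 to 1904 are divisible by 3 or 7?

Multiples of 3: 634. Multiples of 7: 272. Of both (lcm=21): 90.
By inclusion-exclusion: 634 + 272 - 90.

Final answer: 816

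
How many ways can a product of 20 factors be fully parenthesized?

This is a standard Catalan-number count: the answer is C_n. Here n = 20 - 1 = 19.
C_n = (2n)!/(n!(n+1)!), so C_{19} = 38!/(19! x 20!) = C(38,19)/20 = 35345263800/20.

Final answer: C_{19} = 1767263190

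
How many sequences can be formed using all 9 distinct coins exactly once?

The number of ways to arrange 9 distinct objects is 9!.

Final answer: 9! = 362880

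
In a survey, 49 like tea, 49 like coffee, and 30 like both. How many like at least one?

|A union B| = |A| + |B| - |A intersect B| = 49 + 49 - 30.

Final answer: 68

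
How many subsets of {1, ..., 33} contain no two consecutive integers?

Let a(n) count such subsets of {1, ..., n}. Either n is excluded (a(n-1) ways) or n is included, forcing n-1 out (a(n-2) ways), so a(n) = a(n-1) + a(n-2) with a(1)=2, a(2)=3.
Building up term by term: a(1)=2, a(2)=3, a(3)=5, a(4)=8, a(5)=13, a(6)=21, a(7)=34, a(8)=55, a(9)=89, a(10)=144, a(11)=233, a(12)=377, a(13)=610, a(14)=987, a(15)=1597, a(16)=2584, a(17)=4181, a(18)=6765, a(19)=10946, a(20)=17711, a(21)=28657, a(22)=46368, a(23)=75025, a(24)=121393, a(25)=196418, a(26)=317811, a(27)=514229, a(28)=832040, a(29)=1346269, a(30)=2178309, a(31)=3524578, a(32)=5702887, a(33)=9227465.

Final answer: 9227465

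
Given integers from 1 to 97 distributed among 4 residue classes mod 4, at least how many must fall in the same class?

By pigeonhole with 97 objects and 4 categories: ceiling(97/4).

Final answer: 25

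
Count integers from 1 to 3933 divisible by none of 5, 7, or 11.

|div by 5|=786, |div by 7|=561, |div by 11|=357.
|div by 5&7|=112, |div by 5&11|=71, |div by 7&11|=51, |div by all|=10.
By inclusion-exclusion, divisible by at least one: 786+561+357-112-71-51+10 = 1480.
Not divisible by any: 3933 - 1480.

Final answer: 2453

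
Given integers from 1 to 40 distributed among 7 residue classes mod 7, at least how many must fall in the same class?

By pigeonhole with 40 objects and 7 categories: ceiling(40/7).

Final answer: 6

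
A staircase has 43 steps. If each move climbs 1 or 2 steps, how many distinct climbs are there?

Condition on the final move: it is a 1-step (f(n-1) ways to get there) or a 2-step (f(n-2) ways), so f(n) = f(n-1) + f(n-2), with f(1)=1, f(2)=2.
Iterating the recurrence: f(1)=1, f(2)=2, f(3)=3, f(4)=5, f(5)=8, f(6)=13, f(7)=21, f(8)=34, f(9)=55, f(10)=89, f(11)=144, f(12)=233, f(13)=377, f(14)=610, f(15)=987, f(16)=1597, f(17)=2584, f(18)=4181, f(19)=6765, f(20)=10946, f(21)=17711, f(22)=28657, f(23)=46368, f(24)=75025, f(25)=121393, f(26)=196418, f(27)=317811, f(28)=514229, f(29)=832040, f(30)=1346269, f(31)=2178309, f(32)=3524578, f(33)=5702887, f(34)=9227465, f(35)=14930352, f(36)=24157817, f(37)=39088169, f(38)=63245986, f(39)=102334155, f(40)=165580141, f(41)=267914296, f(42)=433494437, f(43)=701408733.

Final answer: 701408733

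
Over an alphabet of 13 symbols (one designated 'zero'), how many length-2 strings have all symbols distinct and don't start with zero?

First digit: 12 (nonzero). Second: 12 (not first). Third: 11, etc.
Total: 12 x 12.

Final answer: 144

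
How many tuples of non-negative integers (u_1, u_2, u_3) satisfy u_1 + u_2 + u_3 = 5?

Stars and bars with 5 stars and 2 bars:
C(5+3-1, 3-1) = C(7,2).

Final answer: C(7,2) = 21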